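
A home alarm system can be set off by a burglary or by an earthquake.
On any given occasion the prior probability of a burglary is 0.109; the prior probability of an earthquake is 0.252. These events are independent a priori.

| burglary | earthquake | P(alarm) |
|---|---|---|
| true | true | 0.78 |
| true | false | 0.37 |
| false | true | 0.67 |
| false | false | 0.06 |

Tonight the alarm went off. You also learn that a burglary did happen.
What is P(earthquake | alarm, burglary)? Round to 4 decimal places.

Weight on earthquake=true, given the evidence: 0.78*0.252 = 0.196560
Normalizer over all consistent configurations: 0.37*0.748 + 0.78*0.252 = 0.473320
Posterior = 0.196560 / 0.473320 ≈ 0.4153

P(earthquake | alarm, burglary) ≈ 0.4153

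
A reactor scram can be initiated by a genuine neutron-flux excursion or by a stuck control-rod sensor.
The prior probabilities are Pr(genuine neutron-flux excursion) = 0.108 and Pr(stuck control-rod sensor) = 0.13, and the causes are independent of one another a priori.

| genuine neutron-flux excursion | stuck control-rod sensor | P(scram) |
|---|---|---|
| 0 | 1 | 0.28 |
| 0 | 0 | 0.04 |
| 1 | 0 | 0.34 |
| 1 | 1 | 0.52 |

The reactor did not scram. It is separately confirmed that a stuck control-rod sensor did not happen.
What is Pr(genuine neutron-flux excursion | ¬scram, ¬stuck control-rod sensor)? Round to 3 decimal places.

Pr(genuine neutron-flux excursion | ¬scram, ¬stuck control-rod sensor) ≈ 0.077

P(¬scram | ¬stuck control-rod sensor) = 0.96*0.892 + 0.66*0.108 = 0.856320 + 0.071280 = 0.927600
The genuine neutron-flux excursion-present share is 0.66*0.108 = 0.071280.
Hence the posterior is 0.071280/0.927600 ≈ 0.077.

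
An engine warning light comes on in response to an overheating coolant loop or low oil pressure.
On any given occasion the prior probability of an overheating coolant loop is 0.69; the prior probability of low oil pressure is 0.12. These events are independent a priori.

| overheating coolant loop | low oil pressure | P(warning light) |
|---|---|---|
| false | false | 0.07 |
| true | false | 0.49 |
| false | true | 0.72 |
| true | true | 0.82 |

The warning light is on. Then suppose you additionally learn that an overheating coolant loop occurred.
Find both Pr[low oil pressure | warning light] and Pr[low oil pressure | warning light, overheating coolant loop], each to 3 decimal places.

Weight on low oil pressure=true, given the evidence: 0.026784 + 0.067896 = 0.094680
Normalizer over all consistent configurations: 0.07×0.31×0.88 + 0.72×0.31×0.12 + 0.49×0.69×0.88 + 0.82×0.69×0.12 = 0.411304
Posterior = 0.094680 / 0.411304 ≈ 0.230

Now also conditioning on overheating coolant loop=true:
P(warning light | overheating coolant loop) = 0.49×0.88 + 0.82×0.12 = 0.431200 + 0.098400 = 0.529600
Restricting to configurations with low oil pressure present: 0.82×0.12 = 0.098400.
P(low oil pressure | warning light, overheating coolant loop) = 0.098400 / 0.529600 ≈ 0.186

Pr[low oil pressure | warning light] ≈ 0.230; Pr[low oil pressure | warning light, overheating coolant loop] ≈ 0.186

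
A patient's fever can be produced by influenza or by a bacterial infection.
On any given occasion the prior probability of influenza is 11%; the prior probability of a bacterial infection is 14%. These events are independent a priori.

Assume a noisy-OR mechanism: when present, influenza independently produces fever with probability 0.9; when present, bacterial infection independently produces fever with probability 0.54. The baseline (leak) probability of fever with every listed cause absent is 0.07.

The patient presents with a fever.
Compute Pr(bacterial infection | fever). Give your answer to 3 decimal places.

Pr(bacterial infection | fever) ≈ 0.382

Under noisy-OR, P(fever | causes) = 1 − (1−0.07)·∏(1−qᵢ) over the active causes.
Sum P(fever|·) weighted by the priors over the 4 (influenza, bacterial infection) configurations:
  P(fever) = 0.07*0.89*0.86 + 0.5722*0.89*0.14 + 0.907*0.11*0.86 + 0.95722*0.11*0.14
        = 0.053578 + 0.071296 + 0.085802 + 0.014741 = 0.225417
Keeping only the bacterial infection-present terms gives 0.086037, so
  P(bacterial infection | fever) = 0.086037 / 0.225417 ≈ 0.382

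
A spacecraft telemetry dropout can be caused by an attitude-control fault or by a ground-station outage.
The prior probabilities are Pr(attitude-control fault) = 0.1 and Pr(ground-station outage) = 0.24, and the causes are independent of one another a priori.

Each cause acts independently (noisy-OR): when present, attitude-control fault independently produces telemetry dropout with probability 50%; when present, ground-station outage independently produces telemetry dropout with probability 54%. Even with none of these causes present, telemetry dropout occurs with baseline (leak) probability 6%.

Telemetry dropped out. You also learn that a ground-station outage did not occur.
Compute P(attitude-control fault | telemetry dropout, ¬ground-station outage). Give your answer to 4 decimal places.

P(attitude-control fault | telemetry dropout, ¬ground-station outage) ≈ 0.4953

Under noisy-OR, P(telemetry dropout | causes) = 1 − (1−0.06)·∏(1−qᵢ) over the active causes.
P(telemetry dropout | ¬ground-station outage) = 0.06·0.9 + 0.53·0.1 = 0.054000 + 0.053000 = 0.107000
The attitude-control fault-present share is 0.53·0.1 = 0.053000.
So P(attitude-control fault | telemetry dropout, ¬ground-station outage) = 0.053000/0.107000 ≈ 0.4953.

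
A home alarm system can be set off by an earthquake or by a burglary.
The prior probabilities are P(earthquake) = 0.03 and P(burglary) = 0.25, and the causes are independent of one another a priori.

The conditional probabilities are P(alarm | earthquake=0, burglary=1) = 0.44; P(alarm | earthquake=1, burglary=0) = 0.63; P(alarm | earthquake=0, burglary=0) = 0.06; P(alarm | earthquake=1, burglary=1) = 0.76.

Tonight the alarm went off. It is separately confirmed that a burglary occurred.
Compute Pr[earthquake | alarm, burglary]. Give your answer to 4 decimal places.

P(alarm | burglary) = 0.44*0.97 + 0.76*0.03 = 0.426800 + 0.022800 = 0.449600
The earthquake-present share is 0.76*0.03 = 0.022800.
P(earthquake | alarm, burglary) = 0.022800 / 0.449600 ≈ 0.0507

Pr[earthquake | alarm, burglary] ≈ 0.0507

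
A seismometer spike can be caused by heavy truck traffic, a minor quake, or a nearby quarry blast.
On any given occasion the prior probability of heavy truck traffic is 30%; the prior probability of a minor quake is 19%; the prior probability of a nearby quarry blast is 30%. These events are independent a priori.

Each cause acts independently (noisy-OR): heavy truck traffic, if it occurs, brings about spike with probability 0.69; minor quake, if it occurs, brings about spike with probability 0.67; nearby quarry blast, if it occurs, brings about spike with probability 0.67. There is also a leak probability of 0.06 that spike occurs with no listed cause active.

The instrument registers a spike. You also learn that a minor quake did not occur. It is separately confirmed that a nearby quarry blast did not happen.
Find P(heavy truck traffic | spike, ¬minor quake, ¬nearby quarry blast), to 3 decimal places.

P(heavy truck traffic | spike, ¬minor quake, ¬nearby quarry blast) ≈ 0.835

Under noisy-OR, P(spike | causes) = 1 − (1−0.06)·∏(1−qᵢ) over the active causes.
Enumerate both values of heavy truck traffic and weight by the priors:
  P(spike | ¬minor quake, ¬nearby quarry blast) = 0.06·0.7 + 0.7086·0.3
        = 0.042000 + 0.212580 = 0.254580
Configurations with heavy truck traffic contribute 0.212580, so
  P(heavy truck traffic | spike, ¬minor quake, ¬nearby quarry blast) = 0.212580 / 0.254580 ≈ 0.835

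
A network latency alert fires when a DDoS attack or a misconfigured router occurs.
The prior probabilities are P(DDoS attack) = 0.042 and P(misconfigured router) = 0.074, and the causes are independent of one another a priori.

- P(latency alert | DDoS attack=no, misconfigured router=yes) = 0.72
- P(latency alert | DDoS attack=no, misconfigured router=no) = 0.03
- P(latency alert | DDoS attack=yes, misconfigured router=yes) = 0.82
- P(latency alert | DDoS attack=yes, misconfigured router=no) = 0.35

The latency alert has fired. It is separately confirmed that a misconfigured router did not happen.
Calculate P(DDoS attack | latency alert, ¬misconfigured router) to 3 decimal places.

Sum P(latency alert|·) weighted by the priors over both values of DDoS attack:
  P(latency alert | ¬misconfigured router) = 0.03×0.958 + 0.35×0.042
        = 0.028740 + 0.014700 = 0.043440
Keeping only the DDoS attack-present terms gives 0.014700, so
  P(DDoS attack | latency alert, ¬misconfigured router) = 0.014700 / 0.043440 ≈ 0.338

P(DDoS attack | latency alert, ¬misconfigured router) ≈ 0.338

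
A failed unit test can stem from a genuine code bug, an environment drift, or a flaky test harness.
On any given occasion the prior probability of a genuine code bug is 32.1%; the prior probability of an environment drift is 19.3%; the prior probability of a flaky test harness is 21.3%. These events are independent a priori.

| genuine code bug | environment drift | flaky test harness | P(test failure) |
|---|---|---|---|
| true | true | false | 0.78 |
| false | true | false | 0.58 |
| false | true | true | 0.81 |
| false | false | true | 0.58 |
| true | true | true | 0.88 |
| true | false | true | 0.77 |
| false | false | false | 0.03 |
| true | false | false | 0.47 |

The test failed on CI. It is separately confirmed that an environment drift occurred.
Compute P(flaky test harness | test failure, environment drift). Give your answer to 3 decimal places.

P(flaky test harness | test failure, environment drift) ≈ 0.259

P(test failure | environment drift) = 0.58·0.679·0.787 + 0.81·0.679·0.213 + 0.78·0.321·0.787 + 0.88·0.321·0.213 = 0.309936 + 0.117148 + 0.197049 + 0.060168 = 0.684301
The flaky test harness-present share is 0.117148 + 0.060168 = 0.177316.
Hence the posterior is 0.177316/0.684301 ≈ 0.259.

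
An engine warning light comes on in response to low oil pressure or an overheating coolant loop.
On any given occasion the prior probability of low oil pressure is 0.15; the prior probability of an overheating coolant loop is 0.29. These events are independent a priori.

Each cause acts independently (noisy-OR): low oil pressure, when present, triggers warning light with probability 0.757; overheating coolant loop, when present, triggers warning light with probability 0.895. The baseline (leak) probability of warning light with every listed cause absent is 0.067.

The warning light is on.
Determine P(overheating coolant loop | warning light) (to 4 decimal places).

P(overheating coolant loop | warning light) ≈ 0.6832

Under noisy-OR, P(warning light | causes) = 1 − (1−0.067)·∏(1−qᵢ) over the active causes.
By total probability over the 4 (low oil pressure, overheating coolant loop) configurations:
  P(warning light) = 0.067*0.85*0.71 + 0.902035*0.85*0.29 + 0.773281*0.15*0.71 + 0.976195*0.15*0.29
        = 0.040434 + 0.222352 + 0.082354 + 0.042464 = 0.387604
The terms with overheating coolant loop present sum to 0.264816, so
  P(overheating coolant loop | warning light) = 0.264816 / 0.387604 ≈ 0.6832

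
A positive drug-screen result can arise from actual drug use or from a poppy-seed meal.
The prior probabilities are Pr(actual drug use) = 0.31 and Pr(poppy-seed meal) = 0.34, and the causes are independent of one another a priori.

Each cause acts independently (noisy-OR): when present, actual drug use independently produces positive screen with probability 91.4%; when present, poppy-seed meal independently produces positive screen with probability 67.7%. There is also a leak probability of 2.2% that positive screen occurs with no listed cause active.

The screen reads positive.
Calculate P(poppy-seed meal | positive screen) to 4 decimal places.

P(poppy-seed meal | positive screen) ≈ 0.5713

Under noisy-OR, P(positive screen | causes) = 1 − (1−0.022)·∏(1−qᵢ) over the active causes.
P(positive screen) = 0.022×0.69×0.66 + 0.684106×0.69×0.34 + 0.915892×0.31×0.66 + 0.972833×0.31×0.34 = 0.010019 + 0.160491 + 0.187392 + 0.102537 = 0.460439
Restricting to configurations with poppy-seed meal present: 0.160491 + 0.102537 = 0.263028.
So P(poppy-seed meal | positive screen) = 0.263028/0.460439 ≈ 0.5713.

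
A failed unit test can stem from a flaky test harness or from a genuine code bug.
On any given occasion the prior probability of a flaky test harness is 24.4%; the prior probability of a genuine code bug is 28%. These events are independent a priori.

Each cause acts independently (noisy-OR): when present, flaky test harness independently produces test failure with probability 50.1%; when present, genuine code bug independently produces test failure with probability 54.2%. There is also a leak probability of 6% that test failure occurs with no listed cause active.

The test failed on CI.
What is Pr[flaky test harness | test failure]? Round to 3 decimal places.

Pr[flaky test harness | test failure] ≈ 0.490

Under noisy-OR, P(test failure | causes) = 1 − (1−0.06)·∏(1−qᵢ) over the active causes.
P(test failure) = 0.06*0.756*0.72 + 0.56948*0.756*0.28 + 0.53094*0.244*0.72 + 0.785171*0.244*0.28 = 0.032659 + 0.120548 + 0.093276 + 0.053643 = 0.300126
Of this, 0.146919 comes from 0.093276 + 0.053643 (the flaky test harness=true cases).
So P(flaky test harness | test failure) = 0.146919/0.300126 ≈ 0.490.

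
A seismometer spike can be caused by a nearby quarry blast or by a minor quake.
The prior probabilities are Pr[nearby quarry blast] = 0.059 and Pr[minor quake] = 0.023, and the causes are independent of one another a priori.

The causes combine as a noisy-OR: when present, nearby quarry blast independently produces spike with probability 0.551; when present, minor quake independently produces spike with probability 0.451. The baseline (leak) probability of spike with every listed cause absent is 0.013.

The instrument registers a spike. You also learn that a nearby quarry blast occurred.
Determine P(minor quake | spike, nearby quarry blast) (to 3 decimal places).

Under noisy-OR, P(spike | causes) = 1 − (1−0.013)·∏(1−qᵢ) over the active causes.
Weight on minor quake=true, given the evidence: 0.756704·0.023 = 0.017404
The normalizing constant is 0.556837·0.977 + 0.756704·0.023 = 0.561434
P(minor quake | spike, nearby quarry blast) = 0.017404/0.561434 ≈ 0.031

P(minor quake | spike, nearby quarry blast) ≈ 0.031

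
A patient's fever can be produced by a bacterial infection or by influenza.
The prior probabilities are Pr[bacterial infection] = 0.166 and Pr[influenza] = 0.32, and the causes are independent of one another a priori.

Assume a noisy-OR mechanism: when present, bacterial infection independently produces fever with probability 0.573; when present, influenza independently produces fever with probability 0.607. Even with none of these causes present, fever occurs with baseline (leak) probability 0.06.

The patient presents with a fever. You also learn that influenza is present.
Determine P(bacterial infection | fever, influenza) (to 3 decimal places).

Under noisy-OR, P(fever | causes) = 1 − (1−0.06)·∏(1−qᵢ) over the active causes.
Weight on bacterial infection=true, given the evidence: 0.842258×0.166 = 0.139815
Normalizer over all consistent configurations: 0.63058×0.834 + 0.842258×0.166 = 0.665719
P(bacterial infection | fever, influenza) = 0.139815/0.665719 ≈ 0.210

P(bacterial infection | fever, influenza) ≈ 0.210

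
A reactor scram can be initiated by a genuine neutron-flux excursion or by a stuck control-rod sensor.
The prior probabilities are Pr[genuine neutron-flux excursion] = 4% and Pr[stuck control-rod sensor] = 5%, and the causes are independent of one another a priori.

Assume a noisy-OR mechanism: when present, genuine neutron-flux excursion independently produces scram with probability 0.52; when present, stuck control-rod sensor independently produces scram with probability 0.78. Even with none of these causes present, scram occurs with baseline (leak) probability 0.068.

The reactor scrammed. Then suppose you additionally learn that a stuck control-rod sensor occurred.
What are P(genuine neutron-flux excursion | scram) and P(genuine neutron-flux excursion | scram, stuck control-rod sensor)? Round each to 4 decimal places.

P(genuine neutron-flux excursion | scram) ≈ 0.1854; P(genuine neutron-flux excursion | scram, stuck control-rod sensor) ≈ 0.0451

Under noisy-OR, P(scram | causes) = 1 − (1−0.068)·∏(1−qᵢ) over the active causes.
P(scram) = 0.068*0.96*0.95 + 0.79496*0.96*0.05 + 0.55264*0.04*0.95 + 0.901581*0.04*0.05 = 0.062016 + 0.038158 + 0.021000 + 0.001803 = 0.122977
Of this, 0.022803 comes from 0.021000 + 0.001803 (the genuine neutron-flux excursion=true cases).
P(genuine neutron-flux excursion | scram) = 0.022803 / 0.122977 ≈ 0.1854

Now also conditioning on stuck control-rod sensor=true:
P(scram | stuck control-rod sensor) = 0.79496*0.96 + 0.901581*0.04 = 0.763162 + 0.036063 = 0.799225
The genuine neutron-flux excursion-present share is 0.901581*0.04 = 0.036063.
So P(genuine neutron-flux excursion | scram, stuck control-rod sensor) = 0.036063/0.799225 ≈ 0.0451.
This is intercausal reasoning (explaining away): once stuck control-rod sensor accounts for the scram, genuine neutron-flux excursion becomes less likely.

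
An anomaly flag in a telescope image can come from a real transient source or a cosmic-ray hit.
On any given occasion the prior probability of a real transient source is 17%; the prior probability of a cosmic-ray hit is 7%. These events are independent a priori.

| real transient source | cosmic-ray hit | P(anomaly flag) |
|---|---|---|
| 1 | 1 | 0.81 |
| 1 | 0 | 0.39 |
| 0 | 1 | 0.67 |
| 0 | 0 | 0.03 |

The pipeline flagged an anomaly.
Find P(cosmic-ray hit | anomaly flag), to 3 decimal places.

P(cosmic-ray hit | anomaly flag) ≈ 0.364

Enumerate the 4 (real transient source, cosmic-ray hit) configurations and weight by the priors:
  P(anomaly flag) = 0.03×0.83×0.93 + 0.67×0.83×0.07 + 0.39×0.17×0.93 + 0.81×0.17×0.07
        = 0.023157 + 0.038927 + 0.061659 + 0.009639 = 0.133382
The terms with cosmic-ray hit present sum to 0.048566, so
  P(cosmic-ray hit | anomaly flag) = 0.048566 / 0.133382 ≈ 0.364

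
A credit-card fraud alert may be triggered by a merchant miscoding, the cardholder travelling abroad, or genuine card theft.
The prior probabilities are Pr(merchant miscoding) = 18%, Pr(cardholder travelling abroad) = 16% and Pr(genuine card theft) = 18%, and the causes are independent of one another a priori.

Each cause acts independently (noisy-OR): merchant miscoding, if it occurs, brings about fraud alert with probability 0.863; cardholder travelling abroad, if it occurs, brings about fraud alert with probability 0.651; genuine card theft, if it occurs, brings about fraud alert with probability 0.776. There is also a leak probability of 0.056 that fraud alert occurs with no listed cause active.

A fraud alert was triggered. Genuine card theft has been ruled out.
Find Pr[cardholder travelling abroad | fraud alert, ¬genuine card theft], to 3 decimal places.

Pr[cardholder travelling abroad | fraud alert, ¬genuine card theft] ≈ 0.404

Under noisy-OR, P(fraud alert | causes) = 1 − (1−0.056)·∏(1−qᵢ) over the active causes.
P(fraud alert | ¬genuine card theft) = 0.056·0.82·0.84 + 0.670544·0.82·0.16 + 0.870672·0.18·0.84 + 0.954865·0.18·0.16 = 0.038573 + 0.087975 + 0.131646 + 0.027500 = 0.285694
Restricting to configurations with cardholder travelling abroad present: 0.087975 + 0.027500 = 0.115475.
Hence the posterior is 0.115475/0.285694 ≈ 0.404.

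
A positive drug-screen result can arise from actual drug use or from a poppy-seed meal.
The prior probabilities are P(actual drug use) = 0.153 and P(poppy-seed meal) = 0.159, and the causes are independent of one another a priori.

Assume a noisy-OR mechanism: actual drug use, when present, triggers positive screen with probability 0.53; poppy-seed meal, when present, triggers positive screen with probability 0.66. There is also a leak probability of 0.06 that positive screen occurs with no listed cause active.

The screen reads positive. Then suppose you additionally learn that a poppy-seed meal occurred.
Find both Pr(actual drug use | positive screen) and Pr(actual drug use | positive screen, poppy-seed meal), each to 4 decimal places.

Pr(actual drug use | positive screen) ≈ 0.4077; Pr(actual drug use | positive screen, poppy-seed meal) ≈ 0.1841

Under noisy-OR, P(positive screen | causes) = 1 − (1−0.06)·∏(1−qᵢ) over the active causes.
Enumerate the 4 (actual drug use, poppy-seed meal) configurations and weight by the priors:
  P(positive screen) = 0.06×0.847×0.841 + 0.6804×0.847×0.159 + 0.5582×0.153×0.841 + 0.849788×0.153×0.159
        = 0.042740 + 0.091632 + 0.071825 + 0.020673 = 0.226870
Configurations with actual drug use contribute 0.092498, so
  P(actual drug use | positive screen) = 0.092498 / 0.226870 ≈ 0.4077

With the extra evidence:
P(positive screen | poppy-seed meal) = 0.6804*0.847 + 0.849788*0.153 = 0.576299 + 0.130018 = 0.706317
The actual drug use-present share is 0.849788*0.153 = 0.130018.
P(actual drug use | positive screen, poppy-seed meal) = 0.130018 / 0.706317 ≈ 0.1841
This is intercausal reasoning (explaining away): once poppy-seed meal accounts for the positive screen, actual drug use becomes less likely.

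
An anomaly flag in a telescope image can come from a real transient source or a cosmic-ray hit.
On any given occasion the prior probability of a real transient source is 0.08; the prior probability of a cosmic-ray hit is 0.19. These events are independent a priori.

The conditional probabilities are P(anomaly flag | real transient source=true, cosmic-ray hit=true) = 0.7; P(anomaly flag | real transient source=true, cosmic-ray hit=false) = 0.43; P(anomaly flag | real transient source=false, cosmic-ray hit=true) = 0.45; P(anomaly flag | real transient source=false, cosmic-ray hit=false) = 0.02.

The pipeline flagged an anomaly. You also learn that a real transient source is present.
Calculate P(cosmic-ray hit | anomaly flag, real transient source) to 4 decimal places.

P(anomaly flag | real transient source) = 0.43*0.81 + 0.7*0.19 = 0.348300 + 0.133000 = 0.481300
Restricting to configurations with cosmic-ray hit present: 0.7*0.19 = 0.133000.
Hence the posterior is 0.133000/0.481300 ≈ 0.2763.

P(cosmic-ray hit | anomaly flag, real transient source) ≈ 0.2763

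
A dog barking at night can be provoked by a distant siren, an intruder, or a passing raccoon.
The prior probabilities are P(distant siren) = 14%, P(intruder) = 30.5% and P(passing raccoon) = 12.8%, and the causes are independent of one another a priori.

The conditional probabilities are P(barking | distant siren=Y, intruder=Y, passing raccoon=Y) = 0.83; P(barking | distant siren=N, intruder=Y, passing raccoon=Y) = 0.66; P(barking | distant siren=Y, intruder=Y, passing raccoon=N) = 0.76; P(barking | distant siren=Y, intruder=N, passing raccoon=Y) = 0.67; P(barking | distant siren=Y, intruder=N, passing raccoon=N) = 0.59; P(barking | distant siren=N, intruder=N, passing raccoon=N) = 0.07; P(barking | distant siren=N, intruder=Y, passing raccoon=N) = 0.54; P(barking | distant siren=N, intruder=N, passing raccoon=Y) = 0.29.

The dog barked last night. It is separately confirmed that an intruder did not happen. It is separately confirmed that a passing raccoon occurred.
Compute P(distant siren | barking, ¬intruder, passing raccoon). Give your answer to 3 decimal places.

P(barking | ¬intruder, passing raccoon) = 0.29×0.86 + 0.67×0.14 = 0.249400 + 0.093800 = 0.343200
Restricting to configurations with distant siren present: 0.67×0.14 = 0.093800.
Hence the posterior is 0.093800/0.343200 ≈ 0.273.

P(distant siren | barking, ¬intruder, passing raccoon) ≈ 0.273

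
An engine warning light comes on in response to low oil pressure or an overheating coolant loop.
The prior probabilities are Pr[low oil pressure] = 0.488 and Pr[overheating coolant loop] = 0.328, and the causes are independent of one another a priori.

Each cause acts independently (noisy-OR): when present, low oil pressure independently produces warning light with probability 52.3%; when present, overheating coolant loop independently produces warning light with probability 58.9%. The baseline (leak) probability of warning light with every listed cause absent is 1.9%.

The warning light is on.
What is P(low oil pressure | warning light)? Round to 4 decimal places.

P(low oil pressure | warning light) ≈ 0.7399

Under noisy-OR, P(warning light | causes) = 1 − (1−0.019)·∏(1−qᵢ) over the active causes.
Sum P(warning light|·) weighted by the priors over the 4 (low oil pressure, overheating coolant loop) configurations:
  P(warning light) = 0.019*0.512*0.672 + 0.596809*0.512*0.328 + 0.532063*0.488*0.672 + 0.807678*0.488*0.328
        = 0.006537 + 0.100226 + 0.174483 + 0.129280 = 0.410526
Keeping only the low oil pressure-present terms gives 0.303763, so
  P(low oil pressure | warning light) = 0.303763 / 0.410526 ≈ 0.7399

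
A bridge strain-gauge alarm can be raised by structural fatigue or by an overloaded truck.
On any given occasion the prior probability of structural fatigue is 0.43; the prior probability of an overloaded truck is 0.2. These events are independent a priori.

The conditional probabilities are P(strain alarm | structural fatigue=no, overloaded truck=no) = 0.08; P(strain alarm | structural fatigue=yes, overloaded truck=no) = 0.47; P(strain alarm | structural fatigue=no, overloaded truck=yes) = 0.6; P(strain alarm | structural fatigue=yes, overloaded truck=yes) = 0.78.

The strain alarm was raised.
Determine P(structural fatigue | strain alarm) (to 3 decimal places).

P(structural fatigue | strain alarm) ≈ 0.686

Enumerate the 4 (structural fatigue, overloaded truck) configurations and weight by the priors:
  P(strain alarm) = 0.08×0.57×0.8 + 0.6×0.57×0.2 + 0.47×0.43×0.8 + 0.78×0.43×0.2
        = 0.036480 + 0.068400 + 0.161680 + 0.067080 = 0.333640
The terms with structural fatigue present sum to 0.228760, so
  P(structural fatigue | strain alarm) = 0.228760 / 0.333640 ≈ 0.686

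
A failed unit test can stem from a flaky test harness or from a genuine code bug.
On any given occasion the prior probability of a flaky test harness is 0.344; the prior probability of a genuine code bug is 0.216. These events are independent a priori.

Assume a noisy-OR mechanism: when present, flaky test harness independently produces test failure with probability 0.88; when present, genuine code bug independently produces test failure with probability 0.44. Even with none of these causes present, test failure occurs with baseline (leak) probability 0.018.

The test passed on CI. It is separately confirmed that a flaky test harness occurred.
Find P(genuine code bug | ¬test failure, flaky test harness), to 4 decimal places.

P(genuine code bug | ¬test failure, flaky test harness) ≈ 0.1337

Under noisy-OR, P(test failure | causes) = 1 − (1−0.018)·∏(1−qᵢ) over the active causes.
Sum P(¬test failure|·) weighted by the priors over both values of genuine code bug:
  P(¬test failure | flaky test harness) = 0.11784×0.784 + 0.06599×0.216
        = 0.092387 + 0.014254 = 0.106641
The terms with genuine code bug present sum to 0.014254, so
  P(genuine code bug | ¬test failure, flaky test harness) = 0.014254 / 0.106641 ≈ 0.1337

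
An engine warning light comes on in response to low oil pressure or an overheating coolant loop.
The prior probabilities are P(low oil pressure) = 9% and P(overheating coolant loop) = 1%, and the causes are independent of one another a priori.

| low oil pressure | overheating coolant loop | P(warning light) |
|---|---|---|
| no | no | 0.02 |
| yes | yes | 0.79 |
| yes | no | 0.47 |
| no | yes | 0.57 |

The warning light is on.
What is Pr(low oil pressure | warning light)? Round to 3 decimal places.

Pr(low oil pressure | warning light) ≈ 0.647

By total probability over the 4 (low oil pressure, overheating coolant loop) configurations:
  P(warning light) = 0.02*0.91*0.99 + 0.57*0.91*0.01 + 0.47*0.09*0.99 + 0.79*0.09*0.01
        = 0.018018 + 0.005187 + 0.041877 + 0.000711 = 0.065793
Configurations with low oil pressure contribute 0.042588, so
  P(low oil pressure | warning light) = 0.042588 / 0.065793 ≈ 0.647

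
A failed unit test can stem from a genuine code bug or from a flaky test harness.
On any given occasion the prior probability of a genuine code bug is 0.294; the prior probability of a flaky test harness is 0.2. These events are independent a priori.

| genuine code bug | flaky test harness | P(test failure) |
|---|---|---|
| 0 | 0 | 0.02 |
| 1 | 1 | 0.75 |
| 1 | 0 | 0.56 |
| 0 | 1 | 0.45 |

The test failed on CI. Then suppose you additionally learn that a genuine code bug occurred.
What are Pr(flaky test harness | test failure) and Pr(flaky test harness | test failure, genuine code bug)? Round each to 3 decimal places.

Pr(flaky test harness | test failure) ≈ 0.429; Pr(flaky test harness | test failure, genuine code bug) ≈ 0.251

P(test failure) = 0.02×0.706×0.8 + 0.45×0.706×0.2 + 0.56×0.294×0.8 + 0.75×0.294×0.2 = 0.011296 + 0.063540 + 0.131712 + 0.044100 = 0.250648
The flaky test harness-present share is 0.063540 + 0.044100 = 0.107640.
P(flaky test harness | test failure) = 0.107640 / 0.250648 ≈ 0.429

With the extra evidence:
P(test failure | genuine code bug) = 0.56×0.8 + 0.75×0.2 = 0.448000 + 0.150000 = 0.598000
Restricting to configurations with flaky test harness present: 0.75×0.2 = 0.150000.
So P(flaky test harness | test failure, genuine code bug) = 0.150000/0.598000 ≈ 0.251.
This is intercausal reasoning (explaining away): once genuine code bug accounts for the test failure, flaky test harness becomes less likely.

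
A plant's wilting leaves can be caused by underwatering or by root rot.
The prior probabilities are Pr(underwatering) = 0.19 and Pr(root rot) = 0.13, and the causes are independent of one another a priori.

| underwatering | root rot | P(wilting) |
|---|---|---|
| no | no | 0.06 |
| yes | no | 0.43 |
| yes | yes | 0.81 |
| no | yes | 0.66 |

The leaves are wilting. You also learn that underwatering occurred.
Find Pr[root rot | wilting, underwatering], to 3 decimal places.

P(wilting | underwatering) = 0.43×0.87 + 0.81×0.13 = 0.374100 + 0.105300 = 0.479400
Restricting to configurations with root rot present: 0.81×0.13 = 0.105300.
Hence the posterior is 0.105300/0.479400 ≈ 0.220.

Pr[root rot | wilting, underwatering] ≈ 0.220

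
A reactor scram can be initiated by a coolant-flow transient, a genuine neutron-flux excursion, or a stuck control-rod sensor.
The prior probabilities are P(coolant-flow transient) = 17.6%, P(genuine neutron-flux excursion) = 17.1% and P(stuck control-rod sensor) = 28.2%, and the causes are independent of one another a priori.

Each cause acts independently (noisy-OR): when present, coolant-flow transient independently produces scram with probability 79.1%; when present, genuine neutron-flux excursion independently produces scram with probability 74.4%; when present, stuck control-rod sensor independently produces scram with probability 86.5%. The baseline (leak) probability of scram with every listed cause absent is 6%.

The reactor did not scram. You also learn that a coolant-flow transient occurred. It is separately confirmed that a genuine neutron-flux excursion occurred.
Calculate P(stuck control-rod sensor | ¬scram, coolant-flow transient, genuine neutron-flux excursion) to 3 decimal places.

Under noisy-OR, P(scram | causes) = 1 − (1−0.06)·∏(1−qᵢ) over the active causes.
Weight on stuck control-rod sensor=true, given the evidence: 0.00679·0.282 = 0.001915
Normalizer over all consistent configurations: 0.050294·0.718 + 0.00679·0.282 = 0.038026
Posterior = 0.001915 / 0.038026 ≈ 0.050

P(stuck control-rod sensor | ¬scram, coolant-flow transient, genuine neutron-flux excursion) ≈ 0.050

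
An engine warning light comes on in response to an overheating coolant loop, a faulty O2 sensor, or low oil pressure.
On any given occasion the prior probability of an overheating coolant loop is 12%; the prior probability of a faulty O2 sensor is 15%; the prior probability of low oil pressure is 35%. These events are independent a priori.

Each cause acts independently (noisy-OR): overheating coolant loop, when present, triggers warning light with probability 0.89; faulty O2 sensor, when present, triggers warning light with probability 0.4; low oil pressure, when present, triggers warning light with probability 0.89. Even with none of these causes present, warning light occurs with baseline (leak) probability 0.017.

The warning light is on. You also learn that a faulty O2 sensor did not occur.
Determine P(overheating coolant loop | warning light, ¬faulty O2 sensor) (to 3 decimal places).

Under noisy-OR, P(warning light | causes) = 1 − (1−0.017)·∏(1−qᵢ) over the active causes.
By total probability over the 4 (overheating coolant loop, low oil pressure) configurations:
  P(warning light | ¬faulty O2 sensor) = 0.017·0.88·0.65 + 0.89187·0.88·0.35 + 0.89187·0.12·0.65 + 0.988106·0.12·0.35
        = 0.009724 + 0.274696 + 0.069566 + 0.041500 = 0.395486
Configurations with overheating coolant loop contribute 0.111066, so
  P(overheating coolant loop | warning light, ¬faulty O2 sensor) = 0.111066 / 0.395486 ≈ 0.281

P(overheating coolant loop | warning light, ¬faulty O2 sensor) ≈ 0.281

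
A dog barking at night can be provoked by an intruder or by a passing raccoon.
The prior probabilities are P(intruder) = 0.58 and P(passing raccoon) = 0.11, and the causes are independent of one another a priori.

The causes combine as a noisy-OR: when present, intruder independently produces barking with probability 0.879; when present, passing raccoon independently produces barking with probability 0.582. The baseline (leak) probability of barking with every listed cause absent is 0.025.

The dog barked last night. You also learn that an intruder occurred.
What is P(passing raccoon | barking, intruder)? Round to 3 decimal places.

Under noisy-OR, P(barking | causes) = 1 − (1−0.025)·∏(1−qᵢ) over the active causes.
Enumerate both values of passing raccoon and weight by the priors:
  P(barking | intruder) = 0.882025·0.89 + 0.950686·0.11
        = 0.785002 + 0.104575 = 0.889577
The terms with passing raccoon present sum to 0.104575, so
  P(passing raccoon | barking, intruder) = 0.104575 / 0.889577 ≈ 0.118

P(passing raccoon | barking, intruder) ≈ 0.118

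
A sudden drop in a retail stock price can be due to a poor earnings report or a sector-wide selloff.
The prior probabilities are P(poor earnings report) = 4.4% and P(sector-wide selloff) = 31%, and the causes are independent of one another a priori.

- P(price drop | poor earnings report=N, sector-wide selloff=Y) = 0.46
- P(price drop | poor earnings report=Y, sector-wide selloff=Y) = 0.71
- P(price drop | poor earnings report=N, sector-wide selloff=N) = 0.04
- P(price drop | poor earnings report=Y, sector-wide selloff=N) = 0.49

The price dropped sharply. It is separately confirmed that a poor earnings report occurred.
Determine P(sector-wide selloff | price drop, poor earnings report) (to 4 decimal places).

P(sector-wide selloff | price drop, poor earnings report) ≈ 0.3943

Numerator (weight on configurations with sector-wide selloff): 0.71×0.31 = 0.220100
Denominator P(price drop | poor earnings report): 0.49×0.69 + 0.71×0.31 = 0.558200
P(sector-wide selloff | price drop, poor earnings report) = 0.220100/0.558200 ≈ 0.3943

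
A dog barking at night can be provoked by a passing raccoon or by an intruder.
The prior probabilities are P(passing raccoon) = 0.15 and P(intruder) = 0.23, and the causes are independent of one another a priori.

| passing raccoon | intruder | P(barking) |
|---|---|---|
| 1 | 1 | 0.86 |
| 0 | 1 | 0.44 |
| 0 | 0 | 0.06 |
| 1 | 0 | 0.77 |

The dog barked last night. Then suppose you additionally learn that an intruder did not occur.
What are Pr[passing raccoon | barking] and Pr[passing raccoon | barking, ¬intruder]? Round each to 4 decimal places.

Enumerate the 4 (passing raccoon, intruder) configurations and weight by the priors:
  P(barking) = 0.06×0.85×0.77 + 0.44×0.85×0.23 + 0.77×0.15×0.77 + 0.86×0.15×0.23
        = 0.039270 + 0.086020 + 0.088935 + 0.029670 = 0.243895
Configurations with passing raccoon contribute 0.118605, so
  P(passing raccoon | barking) = 0.118605 / 0.243895 ≈ 0.4863

Now also conditioning on intruder≠true:
P(barking | ¬intruder) = 0.06·0.85 + 0.77·0.15 = 0.051000 + 0.115500 = 0.166500
Of this, 0.115500 comes from 0.77·0.15 (the passing raccoon=true cases).
Hence the posterior is 0.115500/0.166500 ≈ 0.6937.
With intruder excluded, passing raccoon must carry more of the explanatory weight for the barking.

Pr[passing raccoon | barking] ≈ 0.4863; Pr[passing raccoon | barking, ¬intruder] ≈ 0.6937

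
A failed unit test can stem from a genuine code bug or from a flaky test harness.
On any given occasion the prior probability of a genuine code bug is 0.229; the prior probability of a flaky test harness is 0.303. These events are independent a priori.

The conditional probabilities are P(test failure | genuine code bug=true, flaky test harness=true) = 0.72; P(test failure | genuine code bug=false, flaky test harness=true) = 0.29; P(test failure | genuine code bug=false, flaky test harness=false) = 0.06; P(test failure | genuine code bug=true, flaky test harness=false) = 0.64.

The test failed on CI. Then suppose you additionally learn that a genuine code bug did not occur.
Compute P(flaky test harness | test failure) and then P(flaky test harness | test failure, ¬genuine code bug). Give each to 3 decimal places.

P(test failure) = 0.06·0.771·0.697 + 0.29·0.771·0.303 + 0.64·0.229·0.697 + 0.72·0.229·0.303 = 0.032243 + 0.067748 + 0.102152 + 0.049959 = 0.252102
Restricting to configurations with flaky test harness present: 0.067748 + 0.049959 = 0.117707.
Hence the posterior is 0.117707/0.252102 ≈ 0.467.

With the extra evidence:
Numerator (weight on configurations with flaky test harness): 0.29·0.303 = 0.087870
Normalizer over all consistent configurations: 0.06·0.697 + 0.29·0.303 = 0.129690
P(flaky test harness | test failure, ¬genuine code bug) = 0.087870/0.129690 ≈ 0.678
With genuine code bug excluded, flaky test harness must carry more of the explanatory weight for the test failure.

P(flaky test harness | test failure) ≈ 0.467; P(flaky test harness | test failure, ¬genuine code bug) ≈ 0.678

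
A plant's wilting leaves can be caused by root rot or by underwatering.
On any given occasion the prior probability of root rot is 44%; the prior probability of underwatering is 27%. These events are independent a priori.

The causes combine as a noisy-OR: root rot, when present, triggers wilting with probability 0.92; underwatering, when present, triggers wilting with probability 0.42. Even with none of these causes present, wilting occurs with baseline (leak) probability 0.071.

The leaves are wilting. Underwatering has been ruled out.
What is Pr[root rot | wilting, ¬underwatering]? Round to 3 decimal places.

Under noisy-OR, P(wilting | causes) = 1 − (1−0.071)·∏(1−qᵢ) over the active causes.
Sum P(wilting|·) weighted by the priors over both values of root rot:
  P(wilting | ¬underwatering) = 0.071*0.56 + 0.92568*0.44
        = 0.039760 + 0.407299 = 0.447059
Configurations with root rot contribute 0.407299, so
  P(root rot | wilting, ¬underwatering) = 0.407299 / 0.447059 ≈ 0.911

Pr[root rot | wilting, ¬underwatering] ≈ 0.911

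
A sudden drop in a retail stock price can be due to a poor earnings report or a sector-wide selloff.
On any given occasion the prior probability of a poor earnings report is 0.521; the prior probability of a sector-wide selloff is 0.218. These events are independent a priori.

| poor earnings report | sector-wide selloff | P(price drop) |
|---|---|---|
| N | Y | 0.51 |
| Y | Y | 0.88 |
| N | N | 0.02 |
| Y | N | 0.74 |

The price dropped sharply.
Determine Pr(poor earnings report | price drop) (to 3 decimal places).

Numerator (weight on configurations with poor earnings report): 0.301492 + 0.099949 = 0.401441
The normalizing constant is 0.02×0.479×0.782 + 0.51×0.479×0.218 + 0.74×0.521×0.782 + 0.88×0.521×0.218 = 0.462188
P(poor earnings report | price drop) = 0.401441/0.462188 ≈ 0.869

Pr(poor earnings report | price drop) ≈ 0.869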